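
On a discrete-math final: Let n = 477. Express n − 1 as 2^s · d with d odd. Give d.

Halving: 476 → 238 → 119; 119 is odd.
So 476 = 2^2 · 119.

119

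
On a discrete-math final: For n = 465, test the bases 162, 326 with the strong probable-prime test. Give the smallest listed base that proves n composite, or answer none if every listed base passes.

n − 1 = 464 = 2^4 · 29, so s = 4 and d = 29.
Base 162: x_0 = 162^29 mod 465 = 102. x_0 is neither 1 nor 464, so continue squaring. x_1 = 102^2 mod 465 = 174. x_2 = 174^2 mod 465 = 51. x_3 = 51^2 mod 465 = 276. Reached i = s−1 = 3 without hitting −1: 162 is a Miller–Rabin witness and 465 is composite.
Base 326: x_0 = 326^29 mod 465 = 281. x_0 is neither 1 nor 464, so continue squaring. x_1 = 281^2 mod 465 = 376. x_2 = 376^2 mod 465 = 16. x_3 = 16^2 mod 465 = 256. Reached i = s−1 = 3 without hitting −1: 326 is a Miller–Rabin witness and 465 is composite.
The smallest witness among the given bases is 162.

162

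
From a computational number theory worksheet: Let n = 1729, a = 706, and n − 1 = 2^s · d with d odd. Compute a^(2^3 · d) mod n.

n − 1 = 1728 = 2^6 · 27, so s = 6 and d = 27.
x_0 = 706^27 mod 1729 = 1728.
x_1 = 1728^2 mod 1729 = 1.
x_2 = 1^2 mod 1729 = 1.
x_3 = 1^2 mod 1729 = 1.

1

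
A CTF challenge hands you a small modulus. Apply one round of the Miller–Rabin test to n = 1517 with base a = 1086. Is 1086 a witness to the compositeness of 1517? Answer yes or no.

yes

n − 1 = 1516 = 2^2 · 379, so s = 2 and d = 379.
x_0 = 1086^379 mod 1517 = 1023.
x_0 is neither 1 nor 1516, so continue squaring.
x_1 = 1023^2 mod 1517 = 1316.
Reached i = s−1 = 1 without hitting −1: 1086 is a Miller–Rabin witness and 1517 is composite.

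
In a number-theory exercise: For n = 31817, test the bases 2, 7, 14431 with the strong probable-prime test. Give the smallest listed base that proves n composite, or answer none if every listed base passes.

n − 1 = 31816 = 2^3 · 3977, so s = 3 and d = 3977.
Base 2: x_0 = 2^3977 mod 31817 = 31816. x_0 = 31816 ≡ −1, so 2 is not a witness.
Base 7: x_0 = 7^3977 mod 31817 = 16451. x_0 is neither 1 nor 31816, so continue squaring. x_1 = 16451^2 mod 31817 = 31816. x_1 ≡ −1, so 7 is not a witness.
Base 14431: x_0 = 14431^3977 mod 31817 = 31816. x_0 = 31816 ≡ −1, so 14431 is not a witness.
No listed base is a witness for 31817.

none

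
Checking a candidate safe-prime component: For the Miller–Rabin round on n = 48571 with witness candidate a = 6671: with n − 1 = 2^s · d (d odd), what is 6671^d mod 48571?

1

n − 1 = 48570 = 2^1 · 24285, so s = 1 and d = 24285.
6671^24285 mod 48571 = 1.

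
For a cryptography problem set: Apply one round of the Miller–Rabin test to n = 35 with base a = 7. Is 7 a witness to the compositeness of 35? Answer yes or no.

n − 1 = 34 = 2^1 · 17, so s = 1 and d = 17.
By repeated squaring, 7^17 ≡ 7 (mod 35).
x_0 = 7^17 mod 35 = 7.
x_0 ∉ {1, 34} and s = 1, so 7 is a Miller–Rabin witness and 35 is composite.

yes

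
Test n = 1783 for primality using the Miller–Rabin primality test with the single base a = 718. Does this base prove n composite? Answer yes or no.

no

n − 1 = 1782 = 2^1 · 891, so s = 1 and d = 891.
x_0 = 718^891 mod 1783 = 1.
x_0 = 1, so 718 is not a witness.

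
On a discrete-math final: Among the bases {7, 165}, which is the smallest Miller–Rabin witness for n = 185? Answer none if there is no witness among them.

7

n − 1 = 184 = 2^3 · 23, so s = 3 and d = 23.
Base 7: x_0 = 7^23 mod 185 = 83. x_0 is neither 1 nor 184, so continue squaring. x_1 = 83^2 mod 185 = 44. x_2 = 44^2 mod 185 = 86. Reached i = s−1 = 2 without hitting −1: 7 is a Miller–Rabin witness and 185 is composite.
Base 165: x_0 = 165^23 mod 185 = 55. x_0 is neither 1 nor 184, so continue squaring. x_1 = 55^2 mod 185 = 65. x_2 = 65^2 mod 185 = 155. Reached i = s−1 = 2 without hitting −1: 165 is a Miller–Rabin witness and 185 is composite.
The smallest witness among the given bases is 7.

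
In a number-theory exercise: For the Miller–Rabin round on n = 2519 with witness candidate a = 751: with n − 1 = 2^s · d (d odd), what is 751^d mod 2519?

1357

n − 1 = 2518 = 2^1 · 1259, so s = 1 and d = 1259.
751^1259 mod 2519 = 1357.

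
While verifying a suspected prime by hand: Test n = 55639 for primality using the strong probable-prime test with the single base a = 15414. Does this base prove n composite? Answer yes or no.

no

n − 1 = 55638 = 2^1 · 27819, so s = 1 and d = 27819.
x_0 = 15414^27819 mod 55639 = 55638.
x_0 = 55638 ≡ −1, so 15414 is not a witness.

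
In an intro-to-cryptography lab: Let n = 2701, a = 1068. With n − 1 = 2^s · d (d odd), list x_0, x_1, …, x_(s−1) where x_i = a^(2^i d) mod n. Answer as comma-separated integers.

1560, 2700

n − 1 = 2700 = 2^2 · 675, so s = 2 and d = 675.
x_0 = 1068^675 mod 2701 = 1560.
x_1 = 1560^2 mod 2701 = 2700.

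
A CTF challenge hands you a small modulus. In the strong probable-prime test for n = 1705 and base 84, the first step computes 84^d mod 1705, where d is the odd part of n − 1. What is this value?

n − 1 = 1704 = 2^3 · 213, so s = 3 and d = 213.
84^213 mod 1705 = 1069.

1069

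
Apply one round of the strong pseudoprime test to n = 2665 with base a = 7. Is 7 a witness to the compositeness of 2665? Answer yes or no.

n − 1 = 2664 = 2^3 · 333, so s = 3 and d = 333.
By repeated squaring, 7^333 ≡ 2062 (mod 2665).
x_0 = 7^333 mod 2665 = 2062.
x_0 is neither 1 nor 2664, so continue squaring.
x_1 = 2062^2 mod 2665 = 1169.
x_2 = 1169^2 mod 2665 = 2081.
Reached i = s−1 = 2 without hitting −1: 7 is a Miller–Rabin witness and 2665 is composite.

yes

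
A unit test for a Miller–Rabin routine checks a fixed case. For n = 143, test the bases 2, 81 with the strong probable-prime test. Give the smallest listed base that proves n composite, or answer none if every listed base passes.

2

n − 1 = 142 = 2^1 · 71, so s = 1 and d = 71.
Base 2: x_0 = 2^71 mod 143 = 46. x_0 ∉ {1, 142} and s = 1, so 2 is a Miller–Rabin witness and 143 is composite.
Base 81: x_0 = 81^71 mod 143 = 48. x_0 ∉ {1, 142} and s = 1, so 81 is a Miller–Rabin witness and 143 is composite.
The smallest witness among the given bases is 2.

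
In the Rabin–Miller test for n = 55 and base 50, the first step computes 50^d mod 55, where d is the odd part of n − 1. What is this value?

n − 1 = 54 = 2^1 · 27, so s = 1 and d = 27.
Repeated squaring mod 55: 50^1 ≡ 50, 50^2 ≡ 25, 50^4 ≡ 20, 50^8 ≡ 15, 50^16 ≡ 5.
27 = 16 + 8 + 2 + 1, so 50^27 ≡ 5·15·25·50 ≡ 30 (mod 55).

30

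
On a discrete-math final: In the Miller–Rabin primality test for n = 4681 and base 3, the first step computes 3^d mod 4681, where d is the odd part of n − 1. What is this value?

n − 1 = 4680 = 2^3 · 585, so s = 3 and d = 585.
By repeated squaring, 3^585 ≡ 898 (mod 4681).

898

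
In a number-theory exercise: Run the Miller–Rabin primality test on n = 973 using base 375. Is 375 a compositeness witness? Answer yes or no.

n − 1 = 972 = 2^2 · 243, so s = 2 and d = 243.
x_0 = 375^243 mod 973 = 694.
x_0 is neither 1 nor 972, so continue squaring.
x_1 = 694^2 mod 973 = 1.
x_1 = 1 but x_0 ≠ ±1, a nontrivial square root of 1 — 375 is a witness and 973 is composite.

yes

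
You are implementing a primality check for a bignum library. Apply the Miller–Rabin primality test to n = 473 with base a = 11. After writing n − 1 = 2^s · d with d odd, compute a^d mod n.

385

n − 1 = 472 = 2^3 · 59, so s = 3 and d = 59.
11^59 mod 473 = 385.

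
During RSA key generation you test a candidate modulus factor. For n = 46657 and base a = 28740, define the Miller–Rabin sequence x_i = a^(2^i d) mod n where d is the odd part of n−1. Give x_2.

27418

n − 1 = 46656 = 2^6 · 729, so s = 6 and d = 729.
x_0 = 28740^729 mod 46657 = 38960.
x_1 = 38960^2 mod 46657 = 36076.
x_2 = 36076^2 mod 46657 = 27418.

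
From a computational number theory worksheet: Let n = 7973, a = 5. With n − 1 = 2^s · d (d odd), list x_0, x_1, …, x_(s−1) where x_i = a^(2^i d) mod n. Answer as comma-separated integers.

n − 1 = 7972 = 2^2 · 1993, so s = 2 and d = 1993.
x_0 = 5^1993 mod 7973 = 7747.
x_1 = 7747^2 mod 7973 = 3238.

7747, 3238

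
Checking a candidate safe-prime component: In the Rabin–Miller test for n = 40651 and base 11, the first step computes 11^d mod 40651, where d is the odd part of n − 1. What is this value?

20899

n − 1 = 40650 = 2^1 · 20325, so s = 1 and d = 20325.
11^20325 mod 40651 = 20899.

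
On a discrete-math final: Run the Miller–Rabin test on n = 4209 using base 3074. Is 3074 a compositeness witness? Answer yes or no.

yes

n − 1 = 4208 = 2^4 · 263, so s = 4 and d = 263.
x_0 = 3074^263 mod 4209 = 3332.
x_0 is neither 1 nor 4208, so continue squaring.
x_1 = 3332^2 mod 4209 = 3091.
x_2 = 3091^2 mod 4209 = 4060.
x_3 = 4060^2 mod 4209 = 1156.
Reached i = s−1 = 3 without hitting −1: 3074 is a Miller–Rabin witness and 4209 is composite.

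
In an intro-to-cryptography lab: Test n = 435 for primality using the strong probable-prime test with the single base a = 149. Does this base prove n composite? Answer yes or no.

no

n − 1 = 434 = 2^1 · 217, so s = 1 and d = 217.
x_0 = 149^217 mod 435 = 434.
x_0 = 434 ≡ −1, so 149 is not a witness.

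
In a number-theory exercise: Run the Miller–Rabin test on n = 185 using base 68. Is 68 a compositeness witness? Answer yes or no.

n − 1 = 184 = 2^3 · 23, so s = 3 and d = 23.
x_0 = 68^23 mod 185 = 117.
x_0 is neither 1 nor 184, so continue squaring.
x_1 = 117^2 mod 185 = 184.
x_1 ≡ −1, so 68 is not a witness.

no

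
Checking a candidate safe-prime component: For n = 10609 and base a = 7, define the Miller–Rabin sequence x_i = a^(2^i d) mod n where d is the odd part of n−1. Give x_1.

2782

n − 1 = 10608 = 2^4 · 663, so s = 4 and d = 663.
By repeated squaring, 7^663 ≡ 6696 (mod 10609).
x_0 = 6696.
x_1 = 6696^2 mod 10609 = 2782.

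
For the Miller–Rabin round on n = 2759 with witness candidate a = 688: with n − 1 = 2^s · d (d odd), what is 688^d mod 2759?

832

n − 1 = 2758 = 2^1 · 1379, so s = 1 and d = 1379.
688^1379 mod 2759 = 832.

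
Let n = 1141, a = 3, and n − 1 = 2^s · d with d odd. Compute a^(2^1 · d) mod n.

1114

n − 1 = 1140 = 2^2 · 285, so s = 2 and d = 285.
Repeated squaring mod 1141: 3^1 ≡ 3, 3^2 ≡ 9, 3^4 ≡ 81, 3^8 ≡ 856, 3^16 ≡ 214, 3^32 ≡ 156, 3^64 ≡ 375, 3^128 ≡ 282, 3^256 ≡ 795.
285 = 256 + 16 + 8 + 4 + 1, so 3^285 ≡ 795·214·856·81·3 ≡ 790 (mod 1141).
x_0 = 790.
x_1 = 790^2 mod 1141 = 1114.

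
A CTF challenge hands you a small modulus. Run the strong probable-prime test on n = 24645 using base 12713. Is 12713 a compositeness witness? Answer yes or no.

n − 1 = 24644 = 2^2 · 6161, so s = 2 and d = 6161.
x_0 = 12713^6161 mod 24645 = 4043.
x_0 is neither 1 nor 24644, so continue squaring.
x_1 = 4043^2 mod 24645 = 6214.
Reached i = s−1 = 1 without hitting −1: 12713 is a Miller–Rabin witness and 24645 is composite.

yes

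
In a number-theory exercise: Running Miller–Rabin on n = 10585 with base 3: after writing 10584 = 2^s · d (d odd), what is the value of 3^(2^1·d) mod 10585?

n − 1 = 10584 = 2^3 · 1323, so s = 3 and d = 1323.
x_0 = 3^1323 mod 10585 = 8422.
x_1 = 8422^2 mod 10585 = 10584.

10584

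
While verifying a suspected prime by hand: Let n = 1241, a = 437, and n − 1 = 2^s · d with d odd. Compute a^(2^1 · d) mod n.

n − 1 = 1240 = 2^3 · 155, so s = 3 and d = 155.
x_0 = 437^155 mod 1241 = 1094.
x_1 = 1094^2 mod 1241 = 512.

512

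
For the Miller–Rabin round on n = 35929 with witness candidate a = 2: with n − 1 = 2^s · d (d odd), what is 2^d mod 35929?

n − 1 = 35928 = 2^3 · 4491, so s = 3 and d = 4491.
2^4491 mod 35929 = 1614.

1614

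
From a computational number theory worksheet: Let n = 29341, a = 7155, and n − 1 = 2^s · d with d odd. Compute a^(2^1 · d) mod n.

n − 1 = 29340 = 2^2 · 7335, so s = 2 and d = 7335.
x_0 = 7155^7335 mod 29341 = 26424.
x_1 = 26424^2 mod 29341 = 29340.

29340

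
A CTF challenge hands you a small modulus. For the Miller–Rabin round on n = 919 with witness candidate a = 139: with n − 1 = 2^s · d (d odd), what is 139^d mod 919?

1

n − 1 = 918 = 2^1 · 459, so s = 1 and d = 459.
139^459 mod 919 = 1.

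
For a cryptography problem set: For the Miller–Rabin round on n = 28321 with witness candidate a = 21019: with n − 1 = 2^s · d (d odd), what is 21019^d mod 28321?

905

n − 1 = 28320 = 2^5 · 885, so s = 5 and d = 885.
Repeated squaring mod 28321: 21019^1 ≡ 21019, 21019^2 ≡ 19082, 21019^4 ≡ 27948, 21019^8 ≡ 25845, 21019^16 ≡ 13240, 21019^32 ≡ 18931, 21019^64 ≡ 8827, 21019^128 ≡ 4858, 21019^256 ≡ 8771, 21019^512 ≡ 10605.
885 = 512 + 256 + 64 + 32 + 16 + 4 + 1, so 21019^885 ≡ 10605·8771·8827·18931·13240·27948·21019 ≡ 905 (mod 28321).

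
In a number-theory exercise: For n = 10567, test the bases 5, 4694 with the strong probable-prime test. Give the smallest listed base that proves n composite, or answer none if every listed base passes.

none

n − 1 = 10566 = 2^1 · 5283, so s = 1 and d = 5283.
Base 5: x_0 = 5^5283 mod 10567 = 10566. x_0 = 10566 ≡ −1, so 5 is not a witness.
Base 4694: x_0 = 4694^5283 mod 10567 = 10566. x_0 = 10566 ≡ −1, so 4694 is not a witness.
No listed base is a witness for 10567.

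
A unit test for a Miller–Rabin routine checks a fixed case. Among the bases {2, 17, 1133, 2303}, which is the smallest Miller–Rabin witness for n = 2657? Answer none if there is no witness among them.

n − 1 = 2656 = 2^5 · 83, so s = 5 and d = 83.
Base 2: x_0 = 2^83 mod 2657 = 2656. x_0 = 2656 ≡ −1, so 2 is not a witness.
Base 17: x_0 = 17^83 mod 2657 = 2270. x_0 is neither 1 nor 2656, so continue squaring. x_1 = 2270^2 mod 2657 = 977. x_2 = 977^2 mod 2657 = 666. x_3 = 666^2 mod 2657 = 2494. x_4 = 2494^2 mod 2657 = 2656. x_4 ≡ −1, so 17 is not a witness.
Base 1133: x_0 = 1133^83 mod 2657 = 687. x_0 is neither 1 nor 2656, so continue squaring. x_1 = 687^2 mod 2657 = 1680. x_2 = 1680^2 mod 2657 = 666. x_3 = 666^2 mod 2657 = 2494. x_4 = 2494^2 mod 2657 = 2656. x_4 ≡ −1, so 1133 is not a witness.
Base 2303: x_0 = 2303^83 mod 2657 = 283. x_0 is neither 1 nor 2656, so continue squaring. x_1 = 283^2 mod 2657 = 379. x_2 = 379^2 mod 2657 = 163. x_3 = 163^2 mod 2657 = 2656. x_3 ≡ −1, so 2303 is not a witness.
No listed base is a witness for 2657.

none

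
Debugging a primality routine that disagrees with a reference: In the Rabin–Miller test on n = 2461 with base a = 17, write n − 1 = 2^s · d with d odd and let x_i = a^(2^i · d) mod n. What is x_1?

n − 1 = 2460 = 2^2 · 615, so s = 2 and d = 615.
x_0 = 17^615 mod 2461 = 1422.
x_1 = 1422^2 mod 2461 = 1603.

1603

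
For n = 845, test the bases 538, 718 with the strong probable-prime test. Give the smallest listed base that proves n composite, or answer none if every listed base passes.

n − 1 = 844 = 2^2 · 211, so s = 2 and d = 211.
Base 538: x_0 = 538^211 mod 845 = 47. x_0 is neither 1 nor 844, so continue squaring. x_1 = 47^2 mod 845 = 519. Reached i = s−1 = 1 without hitting −1: 538 is a Miller–Rabin witness and 845 is composite.
Base 718: x_0 = 718^211 mod 845 = 172. x_0 is neither 1 nor 844, so continue squaring. x_1 = 172^2 mod 845 = 9. Reached i = s−1 = 1 without hitting −1: 718 is a Miller–Rabin witness and 845 is composite.
The smallest witness among the given bases is 538.

538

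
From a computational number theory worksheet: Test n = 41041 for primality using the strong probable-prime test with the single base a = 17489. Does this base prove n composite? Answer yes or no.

n − 1 = 41040 = 2^4 · 2565, so s = 4 and d = 2565.
Repeated squaring mod 41041: 17489^1 ≡ 17489, 17489^2 ≡ 27589, 17489^4 ≡ 6535, 17489^8 ≡ 23585, 17489^16 ≡ 23552, 17489^32 ≡ 27589, 17489^64 ≡ 6535, 17489^128 ≡ 23585, 17489^256 ≡ 23552, 17489^512 ≡ 27589, 17489^1024 ≡ 6535, 17489^2048 ≡ 23585.
2565 = 2048 + 512 + 4 + 1, so 17489^2565 ≡ 23585·27589·6535·17489 ≡ 41040 (mod 41041).
x_0 = 17489^2565 mod 41041 = 41040.
x_0 = 41040 ≡ −1, so 17489 is not a witness.

no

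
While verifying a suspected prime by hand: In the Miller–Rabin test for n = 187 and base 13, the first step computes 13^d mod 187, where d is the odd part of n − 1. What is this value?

30

n − 1 = 186 = 2^1 · 93, so s = 1 and d = 93.
Repeated squaring mod 187: 13^1 ≡ 13, 13^2 ≡ 169, 13^4 ≡ 137, 13^8 ≡ 69, 13^16 ≡ 86, 13^32 ≡ 103, 13^64 ≡ 137.
93 = 64 + 16 + 8 + 4 + 1, so 13^93 ≡ 137·86·69·137·13 ≡ 30 (mod 187).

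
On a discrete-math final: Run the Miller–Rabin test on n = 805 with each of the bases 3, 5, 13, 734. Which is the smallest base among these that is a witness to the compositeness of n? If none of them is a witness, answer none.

3

n − 1 = 804 = 2^2 · 201, so s = 2 and d = 201.
Base 3: x_0 = 3^201 mod 805 = 188. x_0 is neither 1 nor 804, so continue squaring. x_1 = 188^2 mod 805 = 729. Reached i = s−1 = 1 without hitting −1: 3 is a Miller–Rabin witness and 805 is composite.
Base 5: x_0 = 5^201 mod 805 = 125. x_0 is neither 1 nor 804, so continue squaring. x_1 = 125^2 mod 805 = 330. Reached i = s−1 = 1 without hitting −1: 5 is a Miller–Rabin witness and 805 is composite.
Base 13: x_0 = 13^201 mod 805 = 748. x_0 is neither 1 nor 804, so continue squaring. x_1 = 748^2 mod 805 = 29. Reached i = s−1 = 1 without hitting −1: 13 is a Miller–Rabin witness and 805 is composite.
Base 734: x_0 = 734^201 mod 805 = 314. x_0 is neither 1 nor 804, so continue squaring. x_1 = 314^2 mod 805 = 386. Reached i = s−1 = 1 without hitting −1: 734 is a Miller–Rabin witness and 805 is composite.
The smallest witness among the given bases is 3.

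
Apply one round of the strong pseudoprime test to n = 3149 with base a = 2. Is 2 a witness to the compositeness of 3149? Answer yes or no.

n − 1 = 3148 = 2^2 · 787, so s = 2 and d = 787.
x_0 = 2^787 mod 3149 = 2523.
x_0 is neither 1 nor 3148, so continue squaring.
x_1 = 2523^2 mod 3149 = 1400.
Reached i = s−1 = 1 without hitting −1: 2 is a Miller–Rabin witness and 3149 is composite.

yes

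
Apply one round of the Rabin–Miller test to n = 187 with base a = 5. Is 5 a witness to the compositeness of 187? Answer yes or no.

n − 1 = 186 = 2^1 · 93, so s = 1 and d = 93.
x_0 = 5^93 mod 187 = 37.
x_0 ∉ {1, 186} and s = 1, so 5 is a Miller–Rabin witness and 187 is composite.

yes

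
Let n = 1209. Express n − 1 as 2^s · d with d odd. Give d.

151

Halving: 1208 → 604 → 302 → 151; 151 is odd.
So 1208 = 2^3 · 151.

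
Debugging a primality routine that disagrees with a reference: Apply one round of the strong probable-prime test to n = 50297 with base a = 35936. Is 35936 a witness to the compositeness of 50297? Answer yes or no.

yes

n − 1 = 50296 = 2^3 · 6287, so s = 3 and d = 6287.
x_0 = 35936^6287 mod 50297 = 6471.
x_0 is neither 1 nor 50296, so continue squaring.
x_1 = 6471^2 mod 50297 = 26737.
x_2 = 26737^2 mod 50297 = 46205.
Reached i = s−1 = 2 without hitting −1: 35936 is a Miller–Rabin witness and 50297 is composite.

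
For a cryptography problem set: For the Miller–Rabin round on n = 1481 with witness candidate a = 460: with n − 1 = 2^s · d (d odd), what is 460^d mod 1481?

n − 1 = 1480 = 2^3 · 185, so s = 3 and d = 185.
Repeated squaring mod 1481: 460^1 ≡ 460, 460^2 ≡ 1298, 460^4 ≡ 907, 460^8 ≡ 694, 460^16 ≡ 311, 460^32 ≡ 456, 460^64 ≡ 596, 460^128 ≡ 1257.
185 = 128 + 32 + 16 + 8 + 1, so 460^185 ≡ 1257·456·311·694·460 ≡ 1480 (mod 1481).

1480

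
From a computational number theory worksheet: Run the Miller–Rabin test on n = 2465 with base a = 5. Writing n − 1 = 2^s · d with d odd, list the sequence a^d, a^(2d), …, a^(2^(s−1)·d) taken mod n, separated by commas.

n − 1 = 2464 = 2^5 · 77, so s = 5 and d = 77.
x_0 = 5^77 mod 2465 = 2145.
x_1 = 2145^2 mod 2465 = 1335.
x_2 = 1335^2 mod 2465 = 30.
x_3 = 30^2 mod 2465 = 900.
x_4 = 900^2 mod 2465 = 1480.

2145, 1335, 30, 900, 1480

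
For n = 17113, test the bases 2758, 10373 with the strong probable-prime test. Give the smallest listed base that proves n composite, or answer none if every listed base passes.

n − 1 = 17112 = 2^3 · 2139, so s = 3 and d = 2139.
Base 2758: x_0 = 2758^2139 mod 17113 = 13047. x_0 is neither 1 nor 17112, so continue squaring. x_1 = 13047^2 mod 17113 = 1198. x_2 = 1198^2 mod 17113 = 14825. Reached i = s−1 = 2 without hitting −1: 2758 is a Miller–Rabin witness and 17113 is composite.
Base 10373: x_0 = 10373^2139 mod 17113 = 564. x_0 is neither 1 nor 17112, so continue squaring. x_1 = 564^2 mod 17113 = 10062. x_2 = 10062^2 mod 17113 = 3336. Reached i = s−1 = 2 without hitting −1: 10373 is a Miller–Rabin witness and 17113 is composite.
The smallest witness among the given bases is 2758.

2758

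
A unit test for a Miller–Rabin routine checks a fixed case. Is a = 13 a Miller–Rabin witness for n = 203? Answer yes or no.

yes

n − 1 = 202 = 2^1 · 101, so s = 1 and d = 101.
x_0 = 13^101 mod 203 = 167.
x_0 ∉ {1, 202} and s = 1, so 13 is a Miller–Rabin witness and 203 is composite.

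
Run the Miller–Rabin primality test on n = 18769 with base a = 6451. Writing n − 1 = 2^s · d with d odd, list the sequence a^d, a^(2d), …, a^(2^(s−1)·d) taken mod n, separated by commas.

4785, 16814, 11918, 13701

n − 1 = 18768 = 2^4 · 1173, so s = 4 and d = 1173.
x_0 = 6451^1173 mod 18769 = 4785.
x_1 = 4785^2 mod 18769 = 16814.
x_2 = 16814^2 mod 18769 = 11918.
x_3 = 11918^2 mod 18769 = 13701.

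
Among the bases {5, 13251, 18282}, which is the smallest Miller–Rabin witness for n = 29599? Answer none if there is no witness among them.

none

n − 1 = 29598 = 2^1 · 14799, so s = 1 and d = 14799.
Base 5: x_0 = 5^14799 mod 29599 = 1. x_0 = 1, so 5 is not a witness.
Base 13251: x_0 = 13251^14799 mod 29599 = 29598. x_0 = 29598 ≡ −1, so 13251 is not a witness.
Base 18282: x_0 = 18282^14799 mod 29599 = 1. x_0 = 1, so 18282 is not a witness.
No listed base is a witness for 29599.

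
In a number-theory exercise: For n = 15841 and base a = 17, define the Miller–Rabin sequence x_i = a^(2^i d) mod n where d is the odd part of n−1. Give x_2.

n − 1 = 15840 = 2^5 · 495, so s = 5 and d = 495.
x_0 = 17^495 mod 15841 = 10198.
x_1 = 10198^2 mod 15841 = 3039.
x_2 = 3039^2 mod 15841 = 218.

218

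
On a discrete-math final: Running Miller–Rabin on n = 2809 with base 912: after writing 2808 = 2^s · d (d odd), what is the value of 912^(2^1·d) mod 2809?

2333

n − 1 = 2808 = 2^3 · 351, so s = 3 and d = 351.
Repeated squaring mod 2809: 912^1 ≡ 912, 912^2 ≡ 280, 912^4 ≡ 2557, 912^8 ≡ 1706, 912^16 ≡ 312, 912^32 ≡ 1838, 912^64 ≡ 1826, 912^128 ≡ 2802, 912^256 ≡ 49.
351 = 256 + 64 + 16 + 8 + 4 + 2 + 1, so 912^351 ≡ 49·1826·312·1706·2557·280·912 ≡ 1642 (mod 2809).
x_0 = 1642.
x_1 = 1642^2 mod 2809 = 2333.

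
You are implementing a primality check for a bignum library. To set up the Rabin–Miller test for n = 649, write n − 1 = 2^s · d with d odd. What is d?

81

Halving: 648 → 324 → 162 → 81; 81 is odd.
So 648 = 2^3 · 81.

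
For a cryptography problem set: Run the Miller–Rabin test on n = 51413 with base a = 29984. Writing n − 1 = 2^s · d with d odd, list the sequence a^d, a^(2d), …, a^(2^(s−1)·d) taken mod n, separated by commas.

n − 1 = 51412 = 2^2 · 12853, so s = 2 and d = 12853.
x_0 = 29984^12853 mod 51413 = 12980.
x_1 = 12980^2 mod 51413 = 51412.

12980, 51412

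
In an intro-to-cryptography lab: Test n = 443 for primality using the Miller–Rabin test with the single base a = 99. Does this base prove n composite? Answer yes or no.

no

n − 1 = 442 = 2^1 · 221, so s = 1 and d = 221.
By repeated squaring, 99^221 ≡ 442 (mod 443).
x_0 = 99^221 mod 443 = 442.
x_0 = 442 ≡ −1, so 99 is not a witness.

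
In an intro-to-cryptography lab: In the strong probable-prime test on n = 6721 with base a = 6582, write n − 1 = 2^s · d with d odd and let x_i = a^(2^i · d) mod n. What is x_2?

n − 1 = 6720 = 2^6 · 105, so s = 6 and d = 105.
x_0 = 6582^105 mod 6721 = 155.
x_1 = 155^2 mod 6721 = 3862.
x_2 = 3862^2 mod 6721 = 1145.

1145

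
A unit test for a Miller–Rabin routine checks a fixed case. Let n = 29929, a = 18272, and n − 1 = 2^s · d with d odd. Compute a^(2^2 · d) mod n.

20069

n − 1 = 29928 = 2^3 · 3741, so s = 3 and d = 3741.
x_0 = 18272^3741 mod 29929 = 958.
x_1 = 958^2 mod 29929 = 19894.
x_2 = 19894^2 mod 29929 = 20069.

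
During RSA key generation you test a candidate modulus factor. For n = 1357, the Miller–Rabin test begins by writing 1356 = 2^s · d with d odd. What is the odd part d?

Halving: 1356 → 678 → 339; 339 is odd.
So 1356 = 2^2 · 339.

339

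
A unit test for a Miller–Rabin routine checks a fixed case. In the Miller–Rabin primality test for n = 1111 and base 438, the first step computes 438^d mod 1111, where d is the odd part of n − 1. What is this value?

n − 1 = 1110 = 2^1 · 555, so s = 1 and d = 555.
438^555 mod 1111 = 133.

133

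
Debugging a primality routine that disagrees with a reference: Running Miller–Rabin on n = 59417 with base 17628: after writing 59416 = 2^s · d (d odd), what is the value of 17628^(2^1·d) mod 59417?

37010

n − 1 = 59416 = 2^3 · 7427, so s = 3 and d = 7427.
x_0 = 17628^7427 mod 59417 = 58744.
x_1 = 58744^2 mod 59417 = 37010.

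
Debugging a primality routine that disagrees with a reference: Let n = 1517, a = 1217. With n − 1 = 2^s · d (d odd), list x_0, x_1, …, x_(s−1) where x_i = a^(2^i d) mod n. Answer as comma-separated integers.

921, 238

n − 1 = 1516 = 2^2 · 379, so s = 2 and d = 379.
x_0 = 1217^379 mod 1517 = 921.
x_1 = 921^2 mod 1517 = 238.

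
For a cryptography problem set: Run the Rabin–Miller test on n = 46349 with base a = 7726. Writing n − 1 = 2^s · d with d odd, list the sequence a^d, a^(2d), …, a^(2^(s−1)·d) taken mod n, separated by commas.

46348, 1

n − 1 = 46348 = 2^2 · 11587, so s = 2 and d = 11587.
x_0 = 7726^11587 mod 46349 = 46348.
x_1 = 46348^2 mod 46349 = 1.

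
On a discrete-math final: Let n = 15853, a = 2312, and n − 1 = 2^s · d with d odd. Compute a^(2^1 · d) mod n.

n − 1 = 15852 = 2^2 · 3963, so s = 2 and d = 3963.
Repeated squaring mod 15853: 2312^1 ≡ 2312, 2312^2 ≡ 2883, 2312^4 ≡ 4717, 2312^8 ≡ 8330, 2312^16 ≡ 319, 2312^32 ≡ 6643, 2312^64 ≡ 10550, 2312^128 ≡ 14440, 2312^256 ≡ 14944, 2312^512 ≡ 1925, 2312^1024 ≡ 11876, 2312^2048 ≡ 11088.
3963 = 2048 + 1024 + 512 + 256 + 64 + 32 + 16 + 8 + 2 + 1, so 2312^3963 ≡ 11088·11876·1925·14944·10550·6643·319·8330·2883·2312 ≡ 7513 (mod 15853).
x_0 = 7513.
x_1 = 7513^2 mod 15853 = 8489.

8489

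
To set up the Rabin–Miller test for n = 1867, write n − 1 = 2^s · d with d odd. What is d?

933

Halving: 1866 → 933; 933 is odd.
So 1866 = 2^1 · 933.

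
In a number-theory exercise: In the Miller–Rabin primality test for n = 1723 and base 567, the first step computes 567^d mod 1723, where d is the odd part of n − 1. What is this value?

1722

n − 1 = 1722 = 2^1 · 861, so s = 1 and d = 861.
567^861 mod 1723 = 1722.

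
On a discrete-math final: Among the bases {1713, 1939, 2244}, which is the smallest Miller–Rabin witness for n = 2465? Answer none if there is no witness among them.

1939

n − 1 = 2464 = 2^5 · 77, so s = 5 and d = 77.
Base 1713: x_0 = 1713^77 mod 2465 = 2308. x_0 is neither 1 nor 2464, so continue squaring. x_1 = 2308^2 mod 2465 = 2464. x_1 ≡ −1, so 1713 is not a witness.
Base 1939: x_0 = 1939^77 mod 2465 = 494. x_0 is neither 1 nor 2464, so continue squaring. x_1 = 494^2 mod 2465 = 1. x_1 = 1 but x_0 ≠ ±1, a nontrivial square root of 1 — 1939 is a witness and 2465 is composite.
Base 2244: x_0 = 2244^77 mod 2465 = 1989. x_0 is neither 1 nor 2464, so continue squaring. x_1 = 1989^2 mod 2465 = 2261. x_2 = 2261^2 mod 2465 = 2176. x_3 = 2176^2 mod 2465 = 2176. x_4 = 2176^2 mod 2465 = 2176. Reached i = s−1 = 4 without hitting −1: 2244 is a Miller–Rabin witness and 2465 is composite.
The smallest witness among the given bases is 1939.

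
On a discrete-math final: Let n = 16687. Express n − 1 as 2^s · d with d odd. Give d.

Halving: 16686 → 8343; 8343 is odd.
So 16686 = 2^1 · 8343.

8343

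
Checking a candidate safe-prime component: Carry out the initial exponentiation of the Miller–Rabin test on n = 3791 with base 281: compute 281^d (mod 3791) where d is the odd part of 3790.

n − 1 = 3790 = 2^1 · 1895, so s = 1 and d = 1895.
281^1895 mod 3791 = 3657.

3657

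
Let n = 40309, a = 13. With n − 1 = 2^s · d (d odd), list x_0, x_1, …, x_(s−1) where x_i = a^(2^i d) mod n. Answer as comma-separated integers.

40107, 495

n − 1 = 40308 = 2^2 · 10077, so s = 2 and d = 10077.
x_0 = 13^10077 mod 40309 = 40107.
x_1 = 40107^2 mod 40309 = 495.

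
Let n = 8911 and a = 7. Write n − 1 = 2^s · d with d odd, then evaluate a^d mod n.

1540

n − 1 = 8910 = 2^1 · 4455, so s = 1 and d = 4455.
Repeated squaring mod 8911: 7^1 ≡ 7, 7^2 ≡ 49, 7^4 ≡ 2401, 7^8 ≡ 8295, 7^16 ≡ 5194, 7^32 ≡ 4039, 7^64 ≡ 6391, 7^128 ≡ 5768, 7^256 ≡ 5061, 7^512 ≡ 3507, 7^1024 ≡ 1869, 7^2048 ≡ 49, 7^4096 ≡ 2401.
4455 = 4096 + 256 + 64 + 32 + 4 + 2 + 1, so 7^4455 ≡ 2401·5061·6391·4039·2401·49·7 ≡ 1540 (mod 8911).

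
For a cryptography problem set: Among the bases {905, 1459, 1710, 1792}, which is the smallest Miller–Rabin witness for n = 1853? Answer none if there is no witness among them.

1459

n − 1 = 1852 = 2^2 · 463, so s = 2 and d = 463.
Base 905: x_0 = 905^463 mod 1853 = 948. x_0 is neither 1 nor 1852, so continue squaring. x_1 = 948^2 mod 1853 = 1852. x_1 ≡ −1, so 905 is not a witness.
Base 1459: x_0 = 1459^463 mod 1853 = 11. x_0 is neither 1 nor 1852, so continue squaring. x_1 = 11^2 mod 1853 = 121. Reached i = s−1 = 1 without hitting −1: 1459 is a Miller–Rabin witness and 1853 is composite.
Base 1710: x_0 = 1710^463 mod 1853 = 1304. x_0 is neither 1 nor 1852, so continue squaring. x_1 = 1304^2 mod 1853 = 1215. Reached i = s−1 = 1 without hitting −1: 1710 is a Miller–Rabin witness and 1853 is composite.
Base 1792: x_0 = 1792^463 mod 1853 = 770. x_0 is neither 1 nor 1852, so continue squaring. x_1 = 770^2 mod 1853 = 1793. Reached i = s−1 = 1 without hitting −1: 1792 is a Miller–Rabin witness and 1853 is composite.
The smallest witness among the given bases is 1459.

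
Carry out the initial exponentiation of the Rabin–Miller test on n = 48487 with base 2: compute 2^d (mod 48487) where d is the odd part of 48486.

n − 1 = 48486 = 2^1 · 24243, so s = 1 and d = 24243.
2^24243 mod 48487 = 1.

1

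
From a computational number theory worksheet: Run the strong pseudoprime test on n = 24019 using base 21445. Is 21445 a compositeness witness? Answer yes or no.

no

n − 1 = 24018 = 2^1 · 12009, so s = 1 and d = 12009.
x_0 = 21445^12009 mod 24019 = 24018.
x_0 = 24018 ≡ −1, so 21445 is not a witness.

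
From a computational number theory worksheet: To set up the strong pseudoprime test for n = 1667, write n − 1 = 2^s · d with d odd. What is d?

Halving: 1666 → 833; 833 is odd.
So 1666 = 2^1 · 833.

833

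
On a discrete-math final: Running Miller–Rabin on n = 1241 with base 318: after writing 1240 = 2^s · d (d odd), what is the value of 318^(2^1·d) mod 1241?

546

n − 1 = 1240 = 2^3 · 155, so s = 3 and d = 155.
By repeated squaring, 318^155 ≡ 312 (mod 1241).
x_0 = 312.
x_1 = 312^2 mod 1241 = 546.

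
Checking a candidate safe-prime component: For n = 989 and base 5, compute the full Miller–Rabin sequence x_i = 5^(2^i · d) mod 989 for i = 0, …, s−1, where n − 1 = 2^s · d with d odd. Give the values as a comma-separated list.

n − 1 = 988 = 2^2 · 247, so s = 2 and d = 247.
x_0 = 5^247 mod 989 = 89.
x_1 = 89^2 mod 989 = 9.

89, 9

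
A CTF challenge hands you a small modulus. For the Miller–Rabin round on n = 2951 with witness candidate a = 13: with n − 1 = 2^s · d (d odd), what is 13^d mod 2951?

n − 1 = 2950 = 2^1 · 1475, so s = 1 and d = 1475.
By repeated squaring, 13^1475 ≡ 1027 (mod 2951).

1027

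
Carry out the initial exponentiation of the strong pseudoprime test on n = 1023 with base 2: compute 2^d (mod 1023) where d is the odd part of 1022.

2

n − 1 = 1022 = 2^1 · 511, so s = 1 and d = 511.
Repeated squaring mod 1023: 2^1 ≡ 2, 2^2 ≡ 4, 2^4 ≡ 16, 2^8 ≡ 256, 2^16 ≡ 64, 2^32 ≡ 4, 2^64 ≡ 16, 2^128 ≡ 256, 2^256 ≡ 64.
511 = 256 + 128 + 64 + 32 + 16 + 8 + 4 + 2 + 1, so 2^511 ≡ 64·256·16·4·64·256·16·4·2 ≡ 2 (mod 1023).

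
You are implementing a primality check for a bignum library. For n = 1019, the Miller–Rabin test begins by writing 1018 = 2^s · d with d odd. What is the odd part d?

509

Halving: 1018 → 509; 509 is odd.
So 1018 = 2^1 · 509.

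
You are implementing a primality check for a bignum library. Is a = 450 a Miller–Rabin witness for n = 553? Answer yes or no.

n − 1 = 552 = 2^3 · 69, so s = 3 and d = 69.
Repeated squaring mod 553: 450^1 ≡ 450, 450^2 ≡ 102, 450^4 ≡ 450, 450^8 ≡ 102, 450^16 ≡ 450, 450^32 ≡ 102, 450^64 ≡ 450.
69 = 64 + 4 + 1, so 450^69 ≡ 450·450·450 ≡ 1 (mod 553).
x_0 = 450^69 mod 553 = 1.
x_0 = 1, so 450 is not a witness.

no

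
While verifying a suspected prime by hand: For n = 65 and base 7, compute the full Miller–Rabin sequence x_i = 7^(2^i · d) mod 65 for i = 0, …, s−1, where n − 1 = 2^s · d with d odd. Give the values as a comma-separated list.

7, 49, 61, 16, 61, 16

n − 1 = 64 = 2^6 · 1, so s = 6 and d = 1.
x_0 = 7^1 mod 65 = 7.
x_1 = 7^2 mod 65 = 49.
x_2 = 49^2 mod 65 = 61.
x_3 = 61^2 mod 65 = 16.
x_4 = 16^2 mod 65 = 61.
x_5 = 61^2 mod 65 = 16.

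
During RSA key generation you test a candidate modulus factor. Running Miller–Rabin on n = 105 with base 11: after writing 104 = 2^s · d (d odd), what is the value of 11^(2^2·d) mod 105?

n − 1 = 104 = 2^3 · 13, so s = 3 and d = 13.
x_0 = 11^13 mod 105 = 11.
x_1 = 11^2 mod 105 = 16.
x_2 = 16^2 mod 105 = 46.

46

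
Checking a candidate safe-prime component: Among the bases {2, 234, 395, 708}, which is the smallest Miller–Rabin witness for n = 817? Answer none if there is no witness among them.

n − 1 = 816 = 2^4 · 51, so s = 4 and d = 51.
Base 2: x_0 = 2^51 mod 817 = 297. x_0 is neither 1 nor 816, so continue squaring. x_1 = 297^2 mod 817 = 790. x_2 = 790^2 mod 817 = 729. x_3 = 729^2 mod 817 = 391. Reached i = s−1 = 3 without hitting −1: 2 is a Miller–Rabin witness and 817 is composite.
Base 234: x_0 = 234^51 mod 817 = 543. x_0 is neither 1 nor 816, so continue squaring. x_1 = 543^2 mod 817 = 729. x_2 = 729^2 mod 817 = 391. x_3 = 391^2 mod 817 = 102. Reached i = s−1 = 3 without hitting −1: 234 is a Miller–Rabin witness and 817 is composite.
Base 395: x_0 = 395^51 mod 817 = 65. x_0 is neither 1 nor 816, so continue squaring. x_1 = 65^2 mod 817 = 140. x_2 = 140^2 mod 817 = 809. x_3 = 809^2 mod 817 = 64. Reached i = s−1 = 3 without hitting −1: 395 is a Miller–Rabin witness and 817 is composite.
Base 708: x_0 = 708^51 mod 817 = 653. x_0 is neither 1 nor 816, so continue squaring. x_1 = 653^2 mod 817 = 752. x_2 = 752^2 mod 817 = 140. x_3 = 140^2 mod 817 = 809. Reached i = s−1 = 3 without hitting −1: 708 is a Miller–Rabin witness and 817 is composite.
The smallest witness among the given bases is 2.

2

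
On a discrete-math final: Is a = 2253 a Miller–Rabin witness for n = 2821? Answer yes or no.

n − 1 = 2820 = 2^2 · 705, so s = 2 and d = 705.
Repeated squaring mod 2821: 2253^1 ≡ 2253, 2253^2 ≡ 1030, 2253^4 ≡ 204, 2253^8 ≡ 2122, 2253^16 ≡ 568, 2253^32 ≡ 1030, 2253^64 ≡ 204, 2253^128 ≡ 2122, 2253^256 ≡ 568, 2253^512 ≡ 1030.
705 = 512 + 128 + 64 + 1, so 2253^705 ≡ 1030·2122·204·2253 ≡ 2820 (mod 2821).
x_0 = 2253^705 mod 2821 = 2820.
x_0 = 2820 ≡ −1, so 2253 is not a witness.

no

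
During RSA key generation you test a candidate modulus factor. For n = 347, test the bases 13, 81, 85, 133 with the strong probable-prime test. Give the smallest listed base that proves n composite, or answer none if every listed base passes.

n − 1 = 346 = 2^1 · 173, so s = 1 and d = 173.
Base 13: x_0 = 13^173 mod 347 = 1. x_0 = 1, so 13 is not a witness.
Base 81: x_0 = 81^173 mod 347 = 1. x_0 = 1, so 81 is not a witness.
Base 85: x_0 = 85^173 mod 347 = 1. x_0 = 1, so 85 is not a witness.
Base 133: x_0 = 133^173 mod 347 = 1. x_0 = 1, so 133 is not a witness.
No listed base is a witness for 347.

none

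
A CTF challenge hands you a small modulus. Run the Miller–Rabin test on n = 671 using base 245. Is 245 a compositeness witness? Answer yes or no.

no

n − 1 = 670 = 2^1 · 335, so s = 1 and d = 335.
x_0 = 245^335 mod 671 = 1.
x_0 = 1, so 245 is not a witness.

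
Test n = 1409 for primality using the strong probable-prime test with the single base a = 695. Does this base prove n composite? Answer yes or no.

n − 1 = 1408 = 2^7 · 11, so s = 7 and d = 11.
x_0 = 695^11 mod 1409 = 657.
x_0 is neither 1 nor 1408, so continue squaring.
x_1 = 657^2 mod 1409 = 495.
x_2 = 495^2 mod 1409 = 1268.
x_3 = 1268^2 mod 1409 = 155.
x_4 = 155^2 mod 1409 = 72.
x_5 = 72^2 mod 1409 = 957.
x_6 = 957^2 mod 1409 = 1408.
x_6 ≡ −1, so 695 is not a witness.

no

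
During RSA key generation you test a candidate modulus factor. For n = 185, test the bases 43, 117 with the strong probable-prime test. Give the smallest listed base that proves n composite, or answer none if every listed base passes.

n − 1 = 184 = 2^3 · 23, so s = 3 and d = 23.
Base 43: x_0 = 43^23 mod 185 = 142. x_0 is neither 1 nor 184, so continue squaring. x_1 = 142^2 mod 185 = 184. x_1 ≡ −1, so 43 is not a witness.
Base 117: x_0 = 117^23 mod 185 = 68. x_0 is neither 1 nor 184, so continue squaring. x_1 = 68^2 mod 185 = 184. x_1 ≡ −1, so 117 is not a witness.
No listed base is a witness for 185.

none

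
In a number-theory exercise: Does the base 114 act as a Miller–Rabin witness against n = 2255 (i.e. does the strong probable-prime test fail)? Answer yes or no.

yes

n − 1 = 2254 = 2^1 · 1127, so s = 1 and d = 1127.
By repeated squaring, 114^1127 ≡ 214 (mod 2255).
x_0 = 114^1127 mod 2255 = 214.
x_0 ∉ {1, 2254} and s = 1, so 114 is a Miller–Rabin witness and 2255 is composite.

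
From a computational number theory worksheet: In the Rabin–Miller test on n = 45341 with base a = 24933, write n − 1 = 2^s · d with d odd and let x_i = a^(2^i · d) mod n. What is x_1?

n − 1 = 45340 = 2^2 · 11335, so s = 2 and d = 11335.
Repeated squaring mod 45341: 24933^1 ≡ 24933, 24933^2 ≡ 29379, 24933^4 ≡ 14365, 24933^8 ≡ 6334, 24933^16 ≡ 38112, 24933^32 ≡ 25609, 24933^64 ≡ 8657, 24933^128 ≡ 40317, 24933^256 ≡ 30980, 24933^512 ≡ 27453, 24933^1024 ≡ 9107, 24933^2048 ≡ 8760, 24933^4096 ≡ 20628, 24933^8192 ≡ 34440.
11335 = 8192 + 2048 + 1024 + 64 + 4 + 2 + 1, so 24933^11335 ≡ 34440·8760·9107·8657·14365·29379·24933 ≡ 1 (mod 45341).
x_0 = 1.
x_1 = 1^2 mod 45341 = 1.

1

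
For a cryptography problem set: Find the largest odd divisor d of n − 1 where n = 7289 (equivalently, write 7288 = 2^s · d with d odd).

Halving: 7288 → 3644 → 1822 → 911; 911 is odd.
So 7288 = 2^3 · 911.

911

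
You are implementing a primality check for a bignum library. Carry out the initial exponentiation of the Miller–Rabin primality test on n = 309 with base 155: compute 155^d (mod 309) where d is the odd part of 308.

n − 1 = 308 = 2^2 · 77, so s = 2 and d = 77.
155^77 mod 309 = 122.

122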